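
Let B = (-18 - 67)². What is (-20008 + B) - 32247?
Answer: -45030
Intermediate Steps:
B = 7225 (B = (-85)² = 7225)
(-20008 + B) - 32247 = (-20008 + 7225) - 32247 = -12783 - 32247 = -45030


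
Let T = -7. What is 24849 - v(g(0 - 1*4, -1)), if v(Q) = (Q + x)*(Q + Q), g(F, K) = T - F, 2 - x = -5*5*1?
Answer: 24993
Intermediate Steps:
x = 27 (x = 2 - (-5*5) = 2 - (-25) = 2 - 1*(-25) = 2 + 25 = 27)
g(F, K) = -7 - F
v(Q) = 2*Q*(27 + Q) (v(Q) = (Q + 27)*(Q + Q) = (27 + Q)*(2*Q) = 2*Q*(27 + Q))
24849 - v(g(0 - 1*4, -1)) = 24849 - 2*(-7 - (0 - 1*4))*(27 + (-7 - (0 - 1*4))) = 24849 - 2*(-7 - (0 - 4))*(27 + (-7 - (0 - 4))) = 24849 - 2*(-7 - 1*(-4))*(27 + (-7 - 1*(-4))) = 24849 - 2*(-7 + 4)*(27 + (-7 + 4)) = 24849 - 2*(-3)*(27 - 3) = 24849 - 2*(-3)*24 = 24849 - 1*(-144) = 24849 + 144 = 24993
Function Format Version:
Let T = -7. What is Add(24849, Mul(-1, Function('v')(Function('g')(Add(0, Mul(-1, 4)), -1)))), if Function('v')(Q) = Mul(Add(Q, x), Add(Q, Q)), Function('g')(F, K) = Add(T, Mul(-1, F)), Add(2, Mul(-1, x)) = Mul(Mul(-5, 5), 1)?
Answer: 24993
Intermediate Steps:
x = 27 (x = Add(2, Mul(-1, Mul(Mul(-5, 5), 1))) = Add(2, Mul(-1, Mul(-25, 1))) = Add(2, Mul(-1, -25)) = Add(2, 25) = 27)
Function('g')(F, K) = Add(-7, Mul(-1, F))
Function('v')(Q) = Mul(2, Q, Add(27, Q)) (Function('v')(Q) = Mul(Add(Q, 27), Add(Q, Q)) = Mul(Add(27, Q), Mul(2, Q)) = Mul(2, Q, Add(27, Q)))
Add(24849, Mul(-1, Function('v')(Function('g')(Add(0, Mul(-1, 4)), -1)))) = Add(24849, Mul(-1, Mul(2, Add(-7, Mul(-1, Add(0, Mul(-1, 4)))), Add(27, Add(-7, Mul(-1, Add(0, Mul(-1, 4)))))))) = Add(24849, Mul(-1, Mul(2, Add(-7, Mul(-1, Add(0, -4))), Add(27, Add(-7, Mul(-1, Add(0, -4))))))) = Add(24849, Mul(-1, Mul(2, Add(-7, Mul(-1, -4)), Add(27, Add(-7, Mul(-1, -4)))))) = Add(24849, Mul(-1, Mul(2, Add(-7, 4), Add(27, Add(-7, 4))))) = Add(24849, Mul(-1, Mul(2, -3, Add(27, -3)))) = Add(24849, Mul(-1, Mul(2, -3, 24))) = Add(24849, Mul(-1, -144)) = Add(24849, 144) = 24993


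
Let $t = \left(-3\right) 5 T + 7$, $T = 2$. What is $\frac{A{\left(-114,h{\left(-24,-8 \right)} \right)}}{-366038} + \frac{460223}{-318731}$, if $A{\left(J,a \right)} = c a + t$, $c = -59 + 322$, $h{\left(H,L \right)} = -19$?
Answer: $- \frac{83429538427}{58333828889} \approx -1.4302$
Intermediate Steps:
$c = 263$
$t = -23$ ($t = \left(-3\right) 5 \cdot 2 + 7 = \left(-15\right) 2 + 7 = -30 + 7 = -23$)
$A{\left(J,a \right)} = -23 + 263 a$ ($A{\left(J,a \right)} = 263 a - 23 = -23 + 263 a$)
$\frac{A{\left(-114,h{\left(-24,-8 \right)} \right)}}{-366038} + \frac{460223}{-318731} = \frac{-23 + 263 \left(-19\right)}{-366038} + \frac{460223}{-318731} = \left(-23 - 4997\right) \left(- \frac{1}{366038}\right) + 460223 \left(- \frac{1}{318731}\right) = \left(-5020\right) \left(- \frac{1}{366038}\right) - \frac{460223}{318731} = \frac{2510}{183019} - \frac{460223}{318731} = - \frac{83429538427}{58333828889}$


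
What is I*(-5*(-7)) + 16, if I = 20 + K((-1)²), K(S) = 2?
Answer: 786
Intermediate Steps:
I = 22 (I = 20 + 2 = 22)
I*(-5*(-7)) + 16 = 22*(-5*(-7)) + 16 = 22*35 + 16 = 770 + 16 = 786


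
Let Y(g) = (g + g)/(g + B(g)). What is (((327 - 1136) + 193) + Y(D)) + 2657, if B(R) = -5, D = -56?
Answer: 124613/61 ≈ 2042.8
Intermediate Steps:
Y(g) = 2*g/(-5 + g) (Y(g) = (g + g)/(g - 5) = (2*g)/(-5 + g) = 2*g/(-5 + g))
(((327 - 1136) + 193) + Y(D)) + 2657 = (((327 - 1136) + 193) + 2*(-56)/(-5 - 56)) + 2657 = ((-809 + 193) + 2*(-56)/(-61)) + 2657 = (-616 + 2*(-56)*(-1/61)) + 2657 = (-616 + 112/61) + 2657 = -37464/61 + 2657 = 124613/61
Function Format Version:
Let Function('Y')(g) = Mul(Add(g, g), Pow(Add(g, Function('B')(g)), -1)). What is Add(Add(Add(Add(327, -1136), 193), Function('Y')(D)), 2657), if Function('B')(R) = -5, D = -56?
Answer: Rational(124613, 61) ≈ 2042.8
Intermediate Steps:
Function('Y')(g) = Mul(2, g, Pow(Add(-5, g), -1)) (Function('Y')(g) = Mul(Add(g, g), Pow(Add(g, -5), -1)) = Mul(Mul(2, g), Pow(Add(-5, g), -1)) = Mul(2, g, Pow(Add(-5, g), -1)))
Add(Add(Add(Add(327, -1136), 193), Function('Y')(D)), 2657) = Add(Add(Add(Add(327, -1136), 193), Mul(2, -56, Pow(Add(-5, -56), -1))), 2657) = Add(Add(Add(-809, 193), Mul(2, -56, Pow(-61, -1))), 2657) = Add(Add(-616, Mul(2, -56, Rational(-1, 61))), 2657) = Add(Add(-616, Rational(112, 61)), 2657) = Add(Rational(-37464, 61), 2657) = Rational(124613, 61)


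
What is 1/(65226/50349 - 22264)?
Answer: -16783/373634970 ≈ -4.4918e-5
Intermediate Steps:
1/(65226/50349 - 22264) = 1/(65226*(1/50349) - 22264) = 1/(21742/16783 - 22264) = 1/(-373634970/16783) = -16783/373634970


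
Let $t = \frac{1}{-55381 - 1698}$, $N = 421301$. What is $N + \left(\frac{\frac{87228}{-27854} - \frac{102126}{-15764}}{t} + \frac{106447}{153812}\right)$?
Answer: $\frac{1943968318556820091}{8442172652284} \approx 2.3027 \cdot 10^{5}$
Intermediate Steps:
$t = - \frac{1}{57079}$ ($t = \frac{1}{-57079} = - \frac{1}{57079} \approx -1.752 \cdot 10^{-5}$)
$N + \left(\frac{\frac{87228}{-27854} - \frac{102126}{-15764}}{t} + \frac{106447}{153812}\right) = 421301 + \left(\frac{\frac{87228}{-27854} - \frac{102126}{-15764}}{- \frac{1}{57079}} + \frac{106447}{153812}\right) = 421301 + \left(\left(87228 \left(- \frac{1}{27854}\right) - - \frac{51063}{7882}\right) \left(-57079\right) + 106447 \cdot \frac{1}{153812}\right) = 421301 + \left(\left(- \frac{43614}{13927} + \frac{51063}{7882}\right) \left(-57079\right) + \frac{106447}{153812}\right) = 421301 + \left(\frac{367388853}{109772614} \left(-57079\right) + \frac{106447}{153812}\right) = 421301 + \left(- \frac{20970188340387}{109772614} + \frac{106447}{153812}\right) = 421301 - \frac{1612727462023081393}{8442172652284} = \frac{1943968318556820091}{8442172652284}$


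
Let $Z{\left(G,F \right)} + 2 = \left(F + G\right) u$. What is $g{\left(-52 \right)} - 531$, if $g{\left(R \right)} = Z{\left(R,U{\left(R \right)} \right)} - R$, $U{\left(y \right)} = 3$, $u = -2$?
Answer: $-383$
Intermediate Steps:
$Z{\left(G,F \right)} = -2 - 2 F - 2 G$ ($Z{\left(G,F \right)} = -2 + \left(F + G\right) \left(-2\right) = -2 - \left(2 F + 2 G\right) = -2 - 2 F - 2 G$)
$g{\left(R \right)} = -8 - 3 R$ ($g{\left(R \right)} = \left(-2 - 6 - 2 R\right) - R = \left(-8 - 2 R\right) - R = -8 - 3 R$)
$g{\left(-52 \right)} - 531 = \left(-8 - -156\right) - 531 = \left(-8 + 156\right) - 531 = 148 - 531 = -383$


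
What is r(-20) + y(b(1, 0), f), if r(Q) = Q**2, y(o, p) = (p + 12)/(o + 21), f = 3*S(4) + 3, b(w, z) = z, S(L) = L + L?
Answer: 2813/7 ≈ 401.86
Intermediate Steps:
S(L) = 2*L
f = 27 (f = 3*(2*4) + 3 = 3*8 + 3 = 24 + 3 = 27)
y(o, p) = (12 + p)/(21 + o)
r(-20) + y(b(1, 0), f) = (-20)**2 + (12 + 27)/(21 + 0) = 400 + 39/21 = 400 + (1/21)*39 = 400 + 13/7 = 2813/7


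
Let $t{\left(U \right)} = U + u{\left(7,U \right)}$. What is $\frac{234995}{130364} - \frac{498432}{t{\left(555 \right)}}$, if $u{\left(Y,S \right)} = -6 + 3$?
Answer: $- \frac{117478029}{130364} \approx -901.15$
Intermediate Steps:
$u{\left(Y,S \right)} = -3$
$t{\left(U \right)} = -3 + U$ ($t{\left(U \right)} = U - 3 = -3 + U$)
$\frac{234995}{130364} - \frac{498432}{t{\left(555 \right)}} = \frac{234995}{130364} - \frac{498432}{-3 + 555} = 234995 \cdot \frac{1}{130364} - \frac{498432}{552} = \frac{234995}{130364} - \frac{20768}{23} = - \frac{117478029}{130364}$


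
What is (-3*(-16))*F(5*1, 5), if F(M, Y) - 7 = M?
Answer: 576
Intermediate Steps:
F(M, Y) = 7 + M
(-3*(-16))*F(5*1, 5) = (-3*(-16))*(7 + 5*1) = 48*(7 + 5) = 48*12 = 576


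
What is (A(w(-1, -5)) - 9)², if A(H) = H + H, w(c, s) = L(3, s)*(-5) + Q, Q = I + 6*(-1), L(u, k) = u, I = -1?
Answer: 2809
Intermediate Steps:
Q = -7 (Q = -1 + 6*(-1) = -1 - 6 = -7)
w(c, s) = -22 (w(c, s) = 3*(-5) - 7 = -15 - 7 = -22)
A(H) = 2*H
(A(w(-1, -5)) - 9)² = (2*(-22) - 9)² = (-44 - 9)² = (-53)² = 2809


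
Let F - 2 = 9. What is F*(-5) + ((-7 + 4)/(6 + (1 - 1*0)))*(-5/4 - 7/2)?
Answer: -1483/28 ≈ -52.964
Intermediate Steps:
F = 11 (F = 2 + 9 = 11)
F*(-5) + ((-7 + 4)/(6 + (1 - 1*0)))*(-5/4 - 7/2) = 11*(-5) + ((-7 + 4)/(6 + (1 - 1*0)))*(-5/4 - 7/2) = -55 + (-3/(6 + (1 + 0)))*(-5*1/4 - 7*1/2) = -55 + (-3/(6 + 1))*(-5/4 - 7/2) = -55 - 3/7*(-19/4) = -55 + 57/28 = -1483/28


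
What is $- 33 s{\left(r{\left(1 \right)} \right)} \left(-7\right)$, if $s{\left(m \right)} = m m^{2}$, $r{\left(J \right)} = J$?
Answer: $231$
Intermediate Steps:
$s{\left(m \right)} = m^{3}$
$- 33 s{\left(r{\left(1 \right)} \right)} \left(-7\right) = - 33 \cdot 1^{3} \left(-7\right) = \left(-33\right) 1 \left(-7\right) = \left(-33\right) \left(-7\right) = 231$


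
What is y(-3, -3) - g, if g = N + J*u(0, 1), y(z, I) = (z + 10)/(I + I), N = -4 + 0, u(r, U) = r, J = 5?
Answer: 17/6 ≈ 2.8333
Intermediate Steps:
N = -4
y(z, I) = (10 + z)/(2*I) (y(z, I) = (10 + z)/((2*I)) = (10 + z)*(1/(2*I)) = (10 + z)/(2*I))
g = -4 (g = -4 + 5*0 = -4 + 0 = -4)
y(-3, -3) - g = (½)*(10 - 3)/(-3) - 1*(-4) = (½)*(-⅓)*7 + 4 = -7/6 + 4 = 17/6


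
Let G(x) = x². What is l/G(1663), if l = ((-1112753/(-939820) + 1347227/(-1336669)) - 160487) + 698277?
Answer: 675587216951088817/3474185931618401020 ≈ 0.19446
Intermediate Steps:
l = 675587216951088817/1256228259580 (l = ((-1112753*(-1/939820) + 1347227*(-1/1336669)) - 160487) + 698277 = ((1112753/939820 - 1347227/1336669) - 160487) + 698277 = (221231560617/1256228259580 - 160487) + 698277 = -201608083463654843/1256228259580 + 698277 = 675587216951088817/1256228259580 ≈ 5.3779e+5)
l/G(1663) = 675587216951088817/(1256228259580*(1663²)) = (675587216951088817/1256228259580)/2765569 = (675587216951088817/1256228259580)*(1/2765569) = 675587216951088817/3474185931618401020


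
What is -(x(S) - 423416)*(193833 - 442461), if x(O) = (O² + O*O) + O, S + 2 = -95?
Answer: -100618508460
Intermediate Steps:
S = -97 (S = -2 - 95 = -97)
x(O) = O + 2*O² (x(O) = (O² + O²) + O = 2*O² + O = O + 2*O²)
-(x(S) - 423416)*(193833 - 442461) = -(-97*(1 + 2*(-97)) - 423416)*(193833 - 442461) = -(-97*(1 - 194) - 423416)*(-248628) = -(-97*(-193) - 423416)*(-248628) = -(18721 - 423416)*(-248628) = -(-404695)*(-248628) = -1*100618508460 = -100618508460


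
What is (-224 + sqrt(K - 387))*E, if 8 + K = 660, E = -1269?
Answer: 284256 - 1269*sqrt(265) ≈ 2.6360e+5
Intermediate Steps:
K = 652 (K = -8 + 660 = 652)
(-224 + sqrt(K - 387))*E = (-224 + sqrt(652 - 387))*(-1269) = (-224 + sqrt(265))*(-1269) = 284256 - 1269*sqrt(265)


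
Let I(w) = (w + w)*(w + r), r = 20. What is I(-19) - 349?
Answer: -387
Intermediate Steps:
I(w) = 2*w*(20 + w) (I(w) = (w + w)*(w + 20) = (2*w)*(20 + w) = 2*w*(20 + w))
I(-19) - 349 = 2*(-19)*(20 - 19) - 349 = 2*(-19)*1 - 349 = -38 - 349 = -387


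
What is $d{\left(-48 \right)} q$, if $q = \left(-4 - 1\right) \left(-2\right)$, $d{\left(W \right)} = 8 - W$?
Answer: $560$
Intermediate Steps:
$q = 10$ ($q = \left(-5\right) \left(-2\right) = 10$)
$d{\left(-48 \right)} q = \left(8 - -48\right) 10 = \left(8 + 48\right) 10 = 56 \cdot 10 = 560$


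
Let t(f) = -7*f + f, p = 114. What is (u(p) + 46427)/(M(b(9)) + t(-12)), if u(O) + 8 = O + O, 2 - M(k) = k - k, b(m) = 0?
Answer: 46647/74 ≈ 630.37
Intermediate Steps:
M(k) = 2 (M(k) = 2 - (k - k) = 2 - 1*0 = 2 + 0 = 2)
t(f) = -6*f
u(O) = -8 + 2*O (u(O) = -8 + (O + O) = -8 + 2*O)
(u(p) + 46427)/(M(b(9)) + t(-12)) = ((-8 + 2*114) + 46427)/(2 - 6*(-12)) = ((-8 + 228) + 46427)/(2 + 72) = (220 + 46427)/74 = 46647*(1/74) = 46647/74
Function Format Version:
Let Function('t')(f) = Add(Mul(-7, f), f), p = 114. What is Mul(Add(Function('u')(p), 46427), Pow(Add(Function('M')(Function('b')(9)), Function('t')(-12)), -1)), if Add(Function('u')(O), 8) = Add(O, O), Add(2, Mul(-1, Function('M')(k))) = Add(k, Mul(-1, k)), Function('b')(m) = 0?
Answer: Rational(46647, 74) ≈ 630.37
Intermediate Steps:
Function('M')(k) = 2 (Function('M')(k) = Add(2, Mul(-1, Add(k, Mul(-1, k)))) = Add(2, Mul(-1, 0)) = Add(2, 0) = 2)
Function('t')(f) = Mul(-6, f)
Function('u')(O) = Add(-8, Mul(2, O)) (Function('u')(O) = Add(-8, Add(O, O)) = Add(-8, Mul(2, O)))
Mul(Add(Function('u')(p), 46427), Pow(Add(Function('M')(Function('b')(9)), Function('t')(-12)), -1)) = Mul(Add(Add(-8, Mul(2, 114)), 46427), Pow(Add(2, Mul(-6, -12)), -1)) = Mul(Add(Add(-8, 228), 46427), Pow(Add(2, 72), -1)) = Mul(Add(220, 46427), Pow(74, -1)) = Mul(46647, Rational(1, 74)) = Rational(46647, 74)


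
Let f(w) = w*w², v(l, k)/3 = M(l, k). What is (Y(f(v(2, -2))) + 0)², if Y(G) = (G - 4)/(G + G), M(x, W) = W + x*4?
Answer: 2122849/8503056 ≈ 0.24966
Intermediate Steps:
M(x, W) = W + 4*x
v(l, k) = 3*k + 12*l (v(l, k) = 3*(k + 4*l) = 3*k + 12*l)
f(w) = w³
Y(G) = (-4 + G)/(2*G) (Y(G) = (-4 + G)/((2*G)) = (-4 + G)*(1/(2*G)) = (-4 + G)/(2*G))
(Y(f(v(2, -2))) + 0)² = ((-4 + (3*(-2) + 12*2)³)/(2*((3*(-2) + 12*2)³)) + 0)² = ((-4 + (-6 + 24)³)/(2*((-6 + 24)³)) + 0)² = ((-4 + 18³)/(2*(18³)) + 0)² = ((½)*(-4 + 5832)/5832 + 0)² = ((½)*(1/5832)*5828 + 0)² = (1457/2916 + 0)² = (1457/2916)² = 2122849/8503056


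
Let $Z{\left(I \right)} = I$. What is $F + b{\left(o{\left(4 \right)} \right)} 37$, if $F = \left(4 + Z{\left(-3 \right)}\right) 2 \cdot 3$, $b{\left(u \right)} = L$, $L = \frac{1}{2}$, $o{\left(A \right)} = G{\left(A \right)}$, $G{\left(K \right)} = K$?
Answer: $\frac{49}{2} \approx 24.5$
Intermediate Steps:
$o{\left(A \right)} = A$
$L = \frac{1}{2} \approx 0.5$
$b{\left(u \right)} = \frac{1}{2}$
$F = 6$ ($F = \left(4 - 3\right) 2 \cdot 3 = 1 \cdot 2 \cdot 3 = 2 \cdot 3 = 6$)
$F + b{\left(o{\left(4 \right)} \right)} 37 = 6 + \frac{1}{2} \cdot 37 = 6 + \frac{37}{2} = \frac{49}{2}$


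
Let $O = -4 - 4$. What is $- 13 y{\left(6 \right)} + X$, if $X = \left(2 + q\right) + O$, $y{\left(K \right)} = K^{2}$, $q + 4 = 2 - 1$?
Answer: $-477$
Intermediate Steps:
$O = -8$ ($O = -4 - 4 = -8$)
$q = -3$ ($q = -4 + \left(2 - 1\right) = -4 + 1 = -3$)
$X = -9$ ($X = \left(2 - 3\right) - 8 = -1 - 8 = -9$)
$- 13 y{\left(6 \right)} + X = - 13 \cdot 6^{2} - 9 = \left(-13\right) 36 - 9 = -468 - 9 = -477$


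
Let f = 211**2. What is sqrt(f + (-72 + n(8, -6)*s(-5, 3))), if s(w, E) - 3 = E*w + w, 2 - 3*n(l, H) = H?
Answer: sqrt(399633)/3 ≈ 210.72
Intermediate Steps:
n(l, H) = 2/3 - H/3
f = 44521
s(w, E) = 3 + w + E*w (s(w, E) = 3 + (E*w + w) = 3 + (w + E*w) = 3 + w + E*w)
sqrt(f + (-72 + n(8, -6)*s(-5, 3))) = sqrt(44521 + (-72 + (2/3 - 1/3*(-6))*(3 - 5 + 3*(-5)))) = sqrt(44521 + (-72 + (2/3 + 2)*(3 - 5 - 15))) = sqrt(44521 + (-72 + (8/3)*(-17))) = sqrt(44521 + (-72 - 136/3)) = sqrt(44521 - 352/3) = sqrt(133211/3) = sqrt(399633)/3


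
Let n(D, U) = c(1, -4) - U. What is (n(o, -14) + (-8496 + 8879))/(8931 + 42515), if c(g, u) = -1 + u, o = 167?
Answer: 196/25723 ≈ 0.0076196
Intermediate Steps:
n(D, U) = -5 - U (n(D, U) = (-1 - 4) - U = -5 - U)
(n(o, -14) + (-8496 + 8879))/(8931 + 42515) = ((-5 - 1*(-14)) + (-8496 + 8879))/(8931 + 42515) = ((-5 + 14) + 383)/51446 = (9 + 383)*(1/51446) = 392*(1/51446) = 196/25723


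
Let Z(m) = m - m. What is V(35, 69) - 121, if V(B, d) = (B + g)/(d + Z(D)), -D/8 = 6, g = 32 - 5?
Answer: -8287/69 ≈ -120.10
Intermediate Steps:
g = 27
D = -48 (D = -8*6 = -48)
Z(m) = 0
V(B, d) = (27 + B)/d (V(B, d) = (B + 27)/(d + 0) = (27 + B)/d)
V(35, 69) - 121 = (27 + 35)/69 - 121 = (1/69)*62 - 121 = 62/69 - 121 = -8287/69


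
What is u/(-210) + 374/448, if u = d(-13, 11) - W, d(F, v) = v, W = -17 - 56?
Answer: 487/1120 ≈ 0.43482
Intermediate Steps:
W = -73
u = 84 (u = 11 - 1*(-73) = 11 + 73 = 84)
u/(-210) + 374/448 = 84/(-210) + 374/448 = 84*(-1/210) + 374*(1/448) = -⅖ + 187/224 = 487/1120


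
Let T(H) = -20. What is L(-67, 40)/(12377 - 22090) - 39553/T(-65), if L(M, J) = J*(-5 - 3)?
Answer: 384184689/194260 ≈ 1977.7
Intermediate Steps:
L(M, J) = -8*J (L(M, J) = J*(-8) = -8*J)
L(-67, 40)/(12377 - 22090) - 39553/T(-65) = (-8*40)/(12377 - 22090) - 39553/(-20) = -320/(-9713) - 39553*(-1/20) = -320*(-1/9713) + 39553/20 = 320/9713 + 39553/20 = 384184689/194260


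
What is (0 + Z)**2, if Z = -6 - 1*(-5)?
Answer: 1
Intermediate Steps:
Z = -1 (Z = -6 + 5 = -1)
(0 + Z)**2 = (0 - 1)**2 = (-1)**2 = 1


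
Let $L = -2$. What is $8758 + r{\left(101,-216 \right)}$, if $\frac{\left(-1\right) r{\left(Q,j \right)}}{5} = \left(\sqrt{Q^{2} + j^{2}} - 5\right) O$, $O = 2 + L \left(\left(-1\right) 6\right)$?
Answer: $9108 - 70 \sqrt{56857} \approx -7583.3$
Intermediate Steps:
$O = 14$ ($O = 2 - 2 \left(\left(-1\right) 6\right) = 2 - -12 = 2 + 12 = 14$)
$r{\left(Q,j \right)} = 350 - 70 \sqrt{Q^{2} + j^{2}}$ ($r{\left(Q,j \right)} = - 5 \left(\sqrt{Q^{2} + j^{2}} - 5\right) 14 = - 5 \left(-5 + \sqrt{Q^{2} + j^{2}}\right) 14 = - 5 \left(-70 + 14 \sqrt{Q^{2} + j^{2}}\right) = 350 - 70 \sqrt{Q^{2} + j^{2}}$)
$8758 + r{\left(101,-216 \right)} = 8758 + \left(350 - 70 \sqrt{101^{2} + \left(-216\right)^{2}}\right) = 8758 + \left(350 - 70 \sqrt{10201 + 46656}\right) = 8758 + \left(350 - 70 \sqrt{56857}\right) = 9108 - 70 \sqrt{56857}$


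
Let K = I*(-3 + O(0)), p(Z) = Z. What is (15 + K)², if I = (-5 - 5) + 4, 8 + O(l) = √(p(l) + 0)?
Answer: 6561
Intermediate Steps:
O(l) = -8 + √l (O(l) = -8 + √(l + 0) = -8 + √l)
I = -6 (I = -10 + 4 = -6)
K = 66 (K = -6*(-3 + (-8 + √0)) = -6*(-3 + (-8 + 0)) = -6*(-3 - 8) = -6*(-11) = 66)
(15 + K)² = (15 + 66)² = 81² = 6561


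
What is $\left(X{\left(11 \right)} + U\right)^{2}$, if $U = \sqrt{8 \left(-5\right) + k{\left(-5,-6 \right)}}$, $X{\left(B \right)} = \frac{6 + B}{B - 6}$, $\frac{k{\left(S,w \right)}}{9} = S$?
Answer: $- \frac{1836}{25} + \frac{34 i \sqrt{85}}{5} \approx -73.44 + 62.693 i$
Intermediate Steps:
$k{\left(S,w \right)} = 9 S$
$X{\left(B \right)} = \frac{6 + B}{-6 + B}$
$U = i \sqrt{85}$ ($U = \sqrt{8 \left(-5\right) + 9 \left(-5\right)} = \sqrt{-40 - 45} = \sqrt{-85} = i \sqrt{85} \approx 9.2195 i$)
$\left(X{\left(11 \right)} + U\right)^{2} = \left(\frac{6 + 11}{-6 + 11} + i \sqrt{85}\right)^{2} = \left(\frac{1}{5} \cdot 17 + i \sqrt{85}\right)^{2} = \left(\frac{17}{5} + i \sqrt{85}\right)^{2}$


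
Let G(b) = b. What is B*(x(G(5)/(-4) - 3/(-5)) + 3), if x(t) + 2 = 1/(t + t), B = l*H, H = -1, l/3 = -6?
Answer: 54/13 ≈ 4.1538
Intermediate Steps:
l = -18 (l = 3*(-6) = -18)
B = 18 (B = -18*(-1) = 18)
x(t) = -2 + 1/(2*t) (x(t) = -2 + 1/(t + t) = -2 + 1/(2*t))
B*(x(G(5)/(-4) - 3/(-5)) + 3) = 18*((-2 + 1/(2*(5/(-4) - 3/(-5)))) + 3) = 18*((-2 + 1/(2*(5*(-¼) - 3*(-⅕)))) + 3) = 18*((-2 + 1/(2*(-5/4 + ⅗))) + 3) = 18*((-2 + 1/(2*(-13/20))) + 3) = 18*((-2 + (½)*(-20/13)) + 3) = 18*((-2 - 10/13) + 3) = 18*(-36/13 + 3) = 18*(3/13) = 54/13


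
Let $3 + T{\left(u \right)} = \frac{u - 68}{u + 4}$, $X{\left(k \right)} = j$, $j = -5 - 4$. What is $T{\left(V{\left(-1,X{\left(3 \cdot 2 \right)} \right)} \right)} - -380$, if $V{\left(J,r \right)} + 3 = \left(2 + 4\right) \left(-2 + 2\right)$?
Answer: $306$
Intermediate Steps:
$j = -9$ ($j = -5 - 4 = -9$)
$X{\left(k \right)} = -9$
$V{\left(J,r \right)} = -3$ ($V{\left(J,r \right)} = -3 + \left(2 + 4\right) \left(-2 + 2\right) = -3 + 6 \cdot 0 = -3 + 0 = -3$)
$T{\left(u \right)} = -3 + \frac{-68 + u}{4 + u}$ ($T{\left(u \right)} = -3 + \frac{u - 68}{u + 4} = -3 + \frac{-68 + u}{4 + u}$)
$T{\left(V{\left(-1,X{\left(3 \cdot 2 \right)} \right)} \right)} - -380 = \frac{2 \left(-40 - -3\right)}{4 - 3} - -380 = \frac{2 \left(-40 + 3\right)}{1} + 380 = 2 \cdot 1 \left(-37\right) + 380 = -74 + 380 = 306$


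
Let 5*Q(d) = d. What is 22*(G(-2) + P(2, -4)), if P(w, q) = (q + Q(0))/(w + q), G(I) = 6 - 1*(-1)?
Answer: 198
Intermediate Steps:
Q(d) = d/5
G(I) = 7 (G(I) = 6 + 1 = 7)
P(w, q) = q/(q + w) (P(w, q) = (q + (⅕)*0)/(w + q) = (q + 0)/(q + w) = q/(q + w))
22*(G(-2) + P(2, -4)) = 22*(7 - 4/(-4 + 2)) = 22*(7 - 4/(-2)) = 22*(7 - 4*(-½)) = 22*(7 + 2) = 22*9 = 198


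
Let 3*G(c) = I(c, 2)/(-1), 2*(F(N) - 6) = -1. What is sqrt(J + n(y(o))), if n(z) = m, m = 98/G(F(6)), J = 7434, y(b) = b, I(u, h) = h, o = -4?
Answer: sqrt(7287) ≈ 85.364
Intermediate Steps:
F(N) = 11/2 (F(N) = 6 + (1/2)*(-1) = 6 - 1/2 = 11/2)
G(c) = -2/3 (G(c) = (2/(-1))/3 = (2*(-1))/3 = (1/3)*(-2) = -2/3)
m = -147 (m = 98/(-2/3) = 98*(-3/2) = -147)
n(z) = -147
sqrt(J + n(y(o))) = sqrt(7434 - 147) = sqrt(7287)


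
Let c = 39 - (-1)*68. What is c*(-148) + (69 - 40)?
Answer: -15807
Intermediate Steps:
c = 107 (c = 39 - 1*(-68) = 39 + 68 = 107)
c*(-148) + (69 - 40) = 107*(-148) + (69 - 40) = -15836 + 29 = -15807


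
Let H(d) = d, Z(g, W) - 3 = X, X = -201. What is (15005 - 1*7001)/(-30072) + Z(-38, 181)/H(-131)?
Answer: 408811/328286 ≈ 1.2453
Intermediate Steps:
Z(g, W) = -198 (Z(g, W) = 3 - 201 = -198)
(15005 - 1*7001)/(-30072) + Z(-38, 181)/H(-131) = (15005 - 1*7001)/(-30072) - 198/(-131) = (15005 - 7001)*(-1/30072) - 198*(-1/131) = 8004*(-1/30072) + 198/131 = -667/2506 + 198/131 = 408811/328286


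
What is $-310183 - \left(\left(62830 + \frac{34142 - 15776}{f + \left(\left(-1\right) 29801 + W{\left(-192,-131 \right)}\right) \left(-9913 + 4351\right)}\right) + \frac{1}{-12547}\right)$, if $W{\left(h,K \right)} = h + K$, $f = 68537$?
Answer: $- \frac{784485829604092952}{2103105869075} \approx -3.7301 \cdot 10^{5}$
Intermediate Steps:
$W{\left(h,K \right)} = K + h$
$-310183 - \left(\left(62830 + \frac{34142 - 15776}{f + \left(\left(-1\right) 29801 + W{\left(-192,-131 \right)}\right) \left(-9913 + 4351\right)}\right) + \frac{1}{-12547}\right) = -310183 - \left(\left(62830 + \frac{34142 - 15776}{68537 + \left(\left(-1\right) 29801 - 323\right) \left(-9913 + 4351\right)}\right) + \frac{1}{-12547}\right) = -310183 - \left(\left(62830 + \frac{18366}{68537 + \left(-29801 - 323\right) \left(-5562\right)}\right) - \frac{1}{12547}\right) = -310183 - \left(\left(62830 + \frac{18366}{68537 - -167549688}\right) - \frac{1}{12547}\right) = -310183 - \left(\left(62830 + \frac{18366}{68537 + 167549688}\right) - \frac{1}{12547}\right) = -310183 - \left(\left(62830 + \frac{18366}{167618225}\right) - \frac{1}{12547}\right) = -310183 - \left(\frac{10531453095116}{167618225} - \frac{1}{12547}\right) = -310183 - \frac{132138141816802227}{2103105869075} = - \frac{784485829604092952}{2103105869075}$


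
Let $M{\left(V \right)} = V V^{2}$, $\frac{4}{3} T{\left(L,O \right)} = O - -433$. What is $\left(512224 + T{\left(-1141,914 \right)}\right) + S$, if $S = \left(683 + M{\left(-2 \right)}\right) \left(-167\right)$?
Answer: $\frac{1602037}{4} \approx 4.0051 \cdot 10^{5}$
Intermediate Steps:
$T{\left(L,O \right)} = \frac{1299}{4} + \frac{3 O}{4}$ ($T{\left(L,O \right)} = \frac{3 \left(O - -433\right)}{4} = \frac{3 \left(O + 433\right)}{4} = \frac{3 \left(433 + O\right)}{4} = \frac{1299}{4} + \frac{3 O}{4}$)
$M{\left(V \right)} = V^{3}$
$S = -112725$ ($S = \left(683 + \left(-2\right)^{3}\right) \left(-167\right) = \left(683 - 8\right) \left(-167\right) = 675 \left(-167\right) = -112725$)
$\left(512224 + T{\left(-1141,914 \right)}\right) + S = \left(512224 + \left(\frac{1299}{4} + \frac{3}{4} \cdot 914\right)\right) - 112725 = \left(512224 + \left(\frac{1299}{4} + \frac{1371}{2}\right)\right) - 112725 = \left(512224 + \frac{4041}{4}\right) - 112725 = \frac{2052937}{4} - 112725 = \frac{1602037}{4}$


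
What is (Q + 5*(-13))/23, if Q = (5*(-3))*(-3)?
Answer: -20/23 ≈ -0.86957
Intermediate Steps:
Q = 45 (Q = -15*(-3) = 45)
(Q + 5*(-13))/23 = (45 + 5*(-13))/23 = (45 - 65)/23 = (1/23)*(-20) = -20/23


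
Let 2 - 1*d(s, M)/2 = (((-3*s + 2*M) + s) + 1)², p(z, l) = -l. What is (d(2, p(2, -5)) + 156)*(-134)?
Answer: -8308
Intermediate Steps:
d(s, M) = 4 - 2*(1 - 2*s + 2*M)² (d(s, M) = 4 - 2*(((-3*s + 2*M) + s) + 1)² = 4 - 2*((-2*s + 2*M) + 1)² = 4 - 2*(1 - 2*s + 2*M)²)
(d(2, p(2, -5)) + 156)*(-134) = ((4 - 2*(1 - 2*2 + 2*(-1*(-5)))²) + 156)*(-134) = ((4 - 2*(1 - 4 + 2*5)²) + 156)*(-134) = ((4 - 2*(1 - 4 + 10)²) + 156)*(-134) = ((4 - 2*7²) + 156)*(-134) = ((4 - 2*49) + 156)*(-134) = ((4 - 98) + 156)*(-134) = (-94 + 156)*(-134) = 62*(-134) = -8308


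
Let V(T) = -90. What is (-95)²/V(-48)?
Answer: -1805/18 ≈ -100.28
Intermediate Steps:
(-95)²/V(-48) = (-95)²/(-90) = 9025*(-1/90) = -1805/18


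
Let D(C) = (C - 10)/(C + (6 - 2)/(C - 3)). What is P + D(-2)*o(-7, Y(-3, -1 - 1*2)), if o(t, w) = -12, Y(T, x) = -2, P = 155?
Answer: 725/7 ≈ 103.57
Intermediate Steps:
D(C) = (-10 + C)/(C + 4/(-3 + C))
P + D(-2)*o(-7, Y(-3, -1 - 1*2)) = 155 + ((30 + (-2)² - 13*(-2))/(4 + (-2)² - 3*(-2)))*(-12) = 155 + ((30 + 4 + 26)/(4 + 4 + 6))*(-12) = 155 + (60/14)*(-12) = 155 + ((1/14)*60)*(-12) = 155 + (30/7)*(-12) = 155 - 360/7 = 725/7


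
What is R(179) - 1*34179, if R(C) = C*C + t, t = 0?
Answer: -2138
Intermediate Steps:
R(C) = C**2 (R(C) = C*C + 0 = C**2 + 0 = C**2)
R(179) - 1*34179 = 179**2 - 1*34179 = 32041 - 34179 = -2138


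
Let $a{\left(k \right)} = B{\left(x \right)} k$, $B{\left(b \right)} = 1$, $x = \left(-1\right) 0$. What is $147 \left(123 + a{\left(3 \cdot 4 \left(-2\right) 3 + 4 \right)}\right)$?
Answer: $8085$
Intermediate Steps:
$x = 0$
$a{\left(k \right)} = k$ ($a{\left(k \right)} = 1 k = k$)
$147 \left(123 + a{\left(3 \cdot 4 \left(-2\right) 3 + 4 \right)}\right) = 147 \left(123 + \left(3 \cdot 4 \left(-2\right) 3 + 4\right)\right) = 147 \left(123 + \left(3 \left(\left(-8\right) 3\right) + 4\right)\right) = 147 \left(123 + \left(3 \left(-24\right) + 4\right)\right) = 147 \left(123 + \left(-72 + 4\right)\right) = 147 \left(123 - 68\right) = 147 \cdot 55 = 8085$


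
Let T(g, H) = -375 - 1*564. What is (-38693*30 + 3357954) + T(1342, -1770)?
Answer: 2196225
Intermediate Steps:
T(g, H) = -939 (T(g, H) = -375 - 564 = -939)
(-38693*30 + 3357954) + T(1342, -1770) = (-38693*30 + 3357954) - 939 = (-1160790 + 3357954) - 939 = 2197164 - 939 = 2196225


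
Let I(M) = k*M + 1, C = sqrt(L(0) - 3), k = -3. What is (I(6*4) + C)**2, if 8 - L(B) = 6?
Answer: (71 - I)**2 ≈ 5040.0 - 142.0*I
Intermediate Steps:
L(B) = 2 (L(B) = 8 - 1*6 = 8 - 6 = 2)
C = I (C = sqrt(2 - 3) = sqrt(-1) = I ≈ 1.0*I)
I(M) = 1 - 3*M (I(M) = -3*M + 1 = 1 - 3*M)
(I(6*4) + C)**2 = ((1 - 18*4) + I)**2 = ((1 - 3*24) + I)**2 = ((1 - 72) + I)**2 = (-71 + I)**2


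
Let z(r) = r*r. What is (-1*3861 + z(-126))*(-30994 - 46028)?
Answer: -925419330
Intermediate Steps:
z(r) = r²
(-1*3861 + z(-126))*(-30994 - 46028) = (-1*3861 + (-126)²)*(-30994 - 46028) = (-3861 + 15876)*(-77022) = 12015*(-77022) = -925419330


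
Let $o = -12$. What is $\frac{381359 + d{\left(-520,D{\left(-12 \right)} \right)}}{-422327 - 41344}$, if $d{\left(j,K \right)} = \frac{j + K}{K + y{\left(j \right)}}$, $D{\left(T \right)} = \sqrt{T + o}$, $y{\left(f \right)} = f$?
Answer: $- \frac{127120}{154557} \approx -0.82248$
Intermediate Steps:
$D{\left(T \right)} = \sqrt{-12 + T}$ ($D{\left(T \right)} = \sqrt{T - 12} = \sqrt{-12 + T}$)
$d{\left(j,K \right)} = 1$ ($d{\left(j,K \right)} = \frac{j + K}{K + j} = \frac{K + j}{K + j} = 1$)
$\frac{381359 + d{\left(-520,D{\left(-12 \right)} \right)}}{-422327 - 41344} = \frac{381359 + 1}{-422327 - 41344} = \frac{381360}{-422327 - 41344} = \frac{381360}{-463671} = 381360 \left(- \frac{1}{463671}\right) = - \frac{127120}{154557}$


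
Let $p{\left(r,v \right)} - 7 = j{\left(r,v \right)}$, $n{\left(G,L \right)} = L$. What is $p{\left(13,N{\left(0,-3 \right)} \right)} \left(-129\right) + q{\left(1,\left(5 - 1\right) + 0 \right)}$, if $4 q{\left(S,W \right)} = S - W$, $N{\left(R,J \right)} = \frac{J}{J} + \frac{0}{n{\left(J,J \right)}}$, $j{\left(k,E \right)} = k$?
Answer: $- \frac{10323}{4} \approx -2580.8$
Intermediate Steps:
$N{\left(R,J \right)} = 1$ ($N{\left(R,J \right)} = \frac{J}{J} + \frac{0}{J} = 1 + 0 = 1$)
$q{\left(S,W \right)} = - \frac{W}{4} + \frac{S}{4}$ ($q{\left(S,W \right)} = \frac{S - W}{4} = - \frac{W}{4} + \frac{S}{4}$)
$p{\left(r,v \right)} = 7 + r$
$p{\left(13,N{\left(0,-3 \right)} \right)} \left(-129\right) + q{\left(1,\left(5 - 1\right) + 0 \right)} = \left(7 + 13\right) \left(-129\right) + \left(- \frac{\left(5 - 1\right) + 0}{4} + \frac{1}{4} \cdot 1\right) = 20 \left(-129\right) + \left(- \frac{4 + 0}{4} + \frac{1}{4}\right) = -2580 + \left(\left(- \frac{1}{4}\right) 4 + \frac{1}{4}\right) = -2580 + \left(-1 + \frac{1}{4}\right) = -2580 - \frac{3}{4} = - \frac{10323}{4}$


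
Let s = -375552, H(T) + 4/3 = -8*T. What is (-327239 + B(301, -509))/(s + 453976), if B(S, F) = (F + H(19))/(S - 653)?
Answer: -345562397/82815744 ≈ -4.1727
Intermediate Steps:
H(T) = -4/3 - 8*T
B(S, F) = (-460/3 + F)/(-653 + S) (B(S, F) = (F + (-4/3 - 8*19))/(S - 653) = (F + (-4/3 - 152))/(-653 + S) = (F - 460/3)/(-653 + S) = (-460/3 + F)/(-653 + S))
(-327239 + B(301, -509))/(s + 453976) = (-327239 + (-460/3 - 509)/(-653 + 301))/(-375552 + 453976) = (-327239 - 1987/3/(-352))/78424 = (-327239 - 1/352*(-1987/3))*(1/78424) = (-327239 + 1987/1056)*(1/78424) = -345562397/1056*1/78424 = -345562397/82815744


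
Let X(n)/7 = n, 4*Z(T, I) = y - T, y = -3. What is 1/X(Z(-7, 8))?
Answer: ⅐ ≈ 0.14286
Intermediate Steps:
Z(T, I) = -¾ - T/4 (Z(T, I) = (-3 - T)/4 = -¾ - T/4)
X(n) = 7*n
1/X(Z(-7, 8)) = 1/(7*(-¾ - ¼*(-7))) = 1/(7*(-¾ + 7/4)) = 1/(7*1) = 1/7 = ⅐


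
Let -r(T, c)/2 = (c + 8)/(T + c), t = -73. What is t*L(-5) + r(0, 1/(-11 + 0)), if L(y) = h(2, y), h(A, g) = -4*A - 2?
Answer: 904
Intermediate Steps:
h(A, g) = -2 - 4*A
r(T, c) = -2*(8 + c)/(T + c) (r(T, c) = -2*(c + 8)/(T + c) = -2*(8 + c)/(T + c))
L(y) = -10 (L(y) = -2 - 4*2 = -2 - 8 = -10)
t*L(-5) + r(0, 1/(-11 + 0)) = -73*(-10) + 2*(-8 - 1/(-11 + 0))/(0 + 1/(-11 + 0)) = 730 + 2*(-8 - 1/(-11))/(0 + 1/(-11)) = 730 + 2*(-8 - 1*(-1/11))/(0 - 1/11) = 730 + 2*(-8 + 1/11)/(-1/11) = 730 + 2*(-11)*(-87/11) = 730 + 174 = 904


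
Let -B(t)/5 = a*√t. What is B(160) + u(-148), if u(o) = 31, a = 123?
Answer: 31 - 2460*√10 ≈ -7748.2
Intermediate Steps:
B(t) = -615*√t
B(160) + u(-148) = -2460*√10 + 31 = 31 - 2460*√10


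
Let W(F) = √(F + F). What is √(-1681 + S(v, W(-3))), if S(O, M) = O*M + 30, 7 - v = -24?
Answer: √(-1651 + 31*I*√6) ≈ 0.9342 + 40.643*I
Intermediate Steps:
W(F) = √2*√F (W(F) = √(2*F) = √2*√F)
v = 31 (v = 7 - 1*(-24) = 7 + 24 = 31)
S(O, M) = 30 + M*O (S(O, M) = M*O + 30 = 30 + M*O)
√(-1681 + S(v, W(-3))) = √(-1681 + (30 + (√2*√(-3))*31)) = √(-1681 + (30 + (√2*(I*√3))*31)) = √(-1681 + (30 + (I*√6)*31)) = √(-1681 + (30 + 31*I*√6)) = √(-1651 + 31*I*√6)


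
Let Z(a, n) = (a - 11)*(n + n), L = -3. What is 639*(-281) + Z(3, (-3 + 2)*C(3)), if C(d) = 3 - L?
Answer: -179463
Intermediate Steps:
C(d) = 6 (C(d) = 3 - 1*(-3) = 3 + 3 = 6)
Z(a, n) = 2*n*(-11 + a) (Z(a, n) = (-11 + a)*(2*n) = 2*n*(-11 + a))
639*(-281) + Z(3, (-3 + 2)*C(3)) = 639*(-281) + 2*((-3 + 2)*6)*(-11 + 3) = -179559 + 2*(-1*6)*(-8) = -179559 + 2*(-6)*(-8) = -179559 + 96 = -179463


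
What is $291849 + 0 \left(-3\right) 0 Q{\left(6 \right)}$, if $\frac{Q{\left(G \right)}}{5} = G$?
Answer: $291849$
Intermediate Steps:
$Q{\left(G \right)} = 5 G$
$291849 + 0 \left(-3\right) 0 Q{\left(6 \right)} = 291849 + 0 \left(-3\right) 0 \cdot 5 \cdot 6 = 291849 + 0 \cdot 0 \cdot 30 = 291849 + 0 \cdot 30 = 291849 + 0 = 291849$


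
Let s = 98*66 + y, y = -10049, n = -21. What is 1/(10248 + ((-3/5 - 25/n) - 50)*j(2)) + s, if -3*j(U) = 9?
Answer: -1303011273/363868 ≈ -3581.0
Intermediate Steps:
j(U) = -3 (j(U) = -⅓*9 = -3)
s = -3581 (s = 98*66 - 10049 = 6468 - 10049 = -3581)
1/(10248 + ((-3/5 - 25/n) - 50)*j(2)) + s = 1/(10248 + ((-3/5 - 25/(-21)) - 50)*(-3)) - 3581 = 1/(10248 + ((-3*⅕ - 25*(-1/21)) - 50)*(-3)) - 3581 = 1/(10248 + ((-⅗ + 25/21) - 50)*(-3)) - 3581 = 1/(10248 + (62/105 - 50)*(-3)) - 3581 = 1/(10248 - 5188/105*(-3)) - 3581 = 1/(10248 + 5188/35) - 3581 = 1/(363868/35) - 3581 = 35/363868 - 3581 = -1303011273/363868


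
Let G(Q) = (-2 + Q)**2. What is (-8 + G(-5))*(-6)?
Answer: -246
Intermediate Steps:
(-8 + G(-5))*(-6) = (-8 + (-2 - 5)**2)*(-6) = (-8 + (-7)**2)*(-6) = (-8 + 49)*(-6) = 41*(-6) = -246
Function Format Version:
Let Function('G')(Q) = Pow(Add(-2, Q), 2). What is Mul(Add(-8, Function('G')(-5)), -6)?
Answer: -246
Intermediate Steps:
Mul(Add(-8, Function('G')(-5)), -6) = Mul(Add(-8, Pow(Add(-2, -5), 2)), -6) = Mul(Add(-8, Pow(-7, 2)), -6) = Mul(Add(-8, 49), -6) = Mul(41, -6) = -246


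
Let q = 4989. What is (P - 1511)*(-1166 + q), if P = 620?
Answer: -3406293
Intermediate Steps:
(P - 1511)*(-1166 + q) = (620 - 1511)*(-1166 + 4989) = -891*3823 = -3406293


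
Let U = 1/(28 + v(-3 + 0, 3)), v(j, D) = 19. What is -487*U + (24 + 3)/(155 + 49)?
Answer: -32693/3196 ≈ -10.229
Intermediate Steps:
U = 1/47 (U = 1/(28 + 19) = 1/47 ≈ 0.021277)
-487*U + (24 + 3)/(155 + 49) = -487*1/47 + (24 + 3)/(155 + 49) = -487/47 + 27/204 = -487/47 + 27*(1/204) = -487/47 + 9/68 = -32693/3196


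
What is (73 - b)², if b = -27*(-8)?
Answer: 20449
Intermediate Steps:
b = 216
(73 - b)² = (73 - 1*216)² = (73 - 216)² = (-143)² = 20449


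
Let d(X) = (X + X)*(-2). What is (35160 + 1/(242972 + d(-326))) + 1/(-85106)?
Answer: 365476830160895/10394676628 ≈ 35160.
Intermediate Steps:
d(X) = -4*X (d(X) = (2*X)*(-2) = -4*X)
(35160 + 1/(242972 + d(-326))) + 1/(-85106) = (35160 + 1/(242972 - 4*(-326))) + 1/(-85106) = (35160 + 1/(242972 + 1304)) - 1/85106 = (35160 + 1/244276) - 1/85106 = 8588744161/244276 - 1/85106 = 365476830160895/10394676628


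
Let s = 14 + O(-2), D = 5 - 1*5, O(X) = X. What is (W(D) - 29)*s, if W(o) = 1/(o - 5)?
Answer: -1752/5 ≈ -350.40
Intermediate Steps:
D = 0 (D = 5 - 5 = 0)
s = 12 (s = 14 - 2 = 12)
W(o) = 1/(-5 + o)
(W(D) - 29)*s = (1/(-5 + 0) - 29)*12 = (1/(-5) - 29)*12 = (-1/5 - 29)*12 = -146/5*12 = -1752/5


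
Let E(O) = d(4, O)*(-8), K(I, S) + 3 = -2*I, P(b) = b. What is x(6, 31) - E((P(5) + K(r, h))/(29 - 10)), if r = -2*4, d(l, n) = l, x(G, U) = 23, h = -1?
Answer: 55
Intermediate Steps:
r = -8
K(I, S) = -3 - 2*I
E(O) = -32 (E(O) = 4*(-8) = -32)
x(6, 31) - E((P(5) + K(r, h))/(29 - 10)) = 23 - 1*(-32) = 23 + 32 = 55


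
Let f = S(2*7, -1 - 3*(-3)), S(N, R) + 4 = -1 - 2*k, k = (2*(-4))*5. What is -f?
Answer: -75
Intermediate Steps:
k = -40 (k = -8*5 = -40)
S(N, R) = 75 (S(N, R) = -4 + (-1 - 2*(-40)) = -4 + (-1 + 80) = -4 + 79 = 75)
f = 75
-f = -1*75 = -75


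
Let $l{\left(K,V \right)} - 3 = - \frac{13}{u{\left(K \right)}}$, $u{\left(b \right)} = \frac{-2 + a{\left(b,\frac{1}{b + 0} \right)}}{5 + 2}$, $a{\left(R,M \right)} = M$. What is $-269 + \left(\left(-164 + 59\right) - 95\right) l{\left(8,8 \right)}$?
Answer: $- \frac{31727}{3} \approx -10576.0$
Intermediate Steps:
$u{\left(b \right)} = - \frac{2}{7} + \frac{1}{7 b}$ ($u{\left(b \right)} = \frac{-2 + \frac{1}{b + 0}}{5 + 2} = \frac{-2 + \frac{1}{b}}{7} = \left(-2 + \frac{1}{b}\right) \frac{1}{7} = - \frac{2}{7} + \frac{1}{7 b}$)
$l{\left(K,V \right)} = 3 - \frac{91 K}{1 - 2 K}$ ($l{\left(K,V \right)} = 3 - \frac{13}{\frac{1}{7} \frac{1}{K} \left(1 - 2 K\right)} = 3 - 13 \frac{7 K}{1 - 2 K} = 3 - \frac{91 K}{1 - 2 K}$)
$-269 + \left(\left(-164 + 59\right) - 95\right) l{\left(8,8 \right)} = -269 + \left(\left(-164 + 59\right) - 95\right) \frac{-3 + 97 \cdot 8}{-1 + 2 \cdot 8} = -269 + \left(-105 - 95\right) \frac{-3 + 776}{-1 + 16} = -269 - 200 \cdot \frac{1}{15} \cdot 773 = -269 - \frac{30920}{3} = - \frac{31727}{3}$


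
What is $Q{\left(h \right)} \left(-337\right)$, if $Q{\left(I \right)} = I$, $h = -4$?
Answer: $1348$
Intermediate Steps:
$Q{\left(h \right)} \left(-337\right) = \left(-4\right) \left(-337\right) = 1348$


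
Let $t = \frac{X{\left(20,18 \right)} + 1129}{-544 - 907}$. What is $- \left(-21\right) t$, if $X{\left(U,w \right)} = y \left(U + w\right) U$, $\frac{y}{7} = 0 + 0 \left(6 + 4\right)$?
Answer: $- \frac{23709}{1451} \approx -16.34$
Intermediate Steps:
$y = 0$ ($y = 7 \left(0 + 0 \left(6 + 4\right)\right) = 7 \left(0 + 0 \cdot 10\right) = 7 \left(0 + 0\right) = 7 \cdot 0 = 0$)
$X{\left(U,w \right)} = 0$ ($X{\left(U,w \right)} = 0 \left(U + w\right) U = 0 U = 0$)
$t = - \frac{1129}{1451}$ ($t = \frac{0 + 1129}{-544 - 907} = \frac{1129}{-1451} = 1129 \left(- \frac{1}{1451}\right) = - \frac{1129}{1451} \approx -0.77808$)
$- \left(-21\right) t = - \frac{\left(-21\right) \left(-1129\right)}{1451} = \left(-1\right) \frac{23709}{1451} = - \frac{23709}{1451}$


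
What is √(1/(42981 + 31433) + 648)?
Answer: √3588263395022/74414 ≈ 25.456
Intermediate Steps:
√(1/(42981 + 31433) + 648) = √(1/74414 + 648) = √(48220273/74414) = √3588263395022/74414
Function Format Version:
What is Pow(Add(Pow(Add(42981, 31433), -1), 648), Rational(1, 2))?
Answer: Mul(Rational(1, 74414), Pow(3588263395022, Rational(1, 2))) ≈ 25.456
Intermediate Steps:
Pow(Add(Pow(Add(42981, 31433), -1), 648), Rational(1, 2)) = Pow(Add(Pow(74414, -1), 648), Rational(1, 2)) = Pow(Add(Rational(1, 74414), 648), Rational(1, 2)) = Pow(Rational(48220273, 74414), Rational(1, 2)) = Mul(Rational(1, 74414), Pow(3588263395022, Rational(1, 2)))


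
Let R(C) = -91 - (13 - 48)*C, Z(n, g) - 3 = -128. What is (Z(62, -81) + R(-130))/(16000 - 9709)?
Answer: -4766/6291 ≈ -0.75759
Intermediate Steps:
Z(n, g) = -125 (Z(n, g) = 3 - 128 = -125)
R(C) = -91 + 35*C (R(C) = -91 - (-35)*C = -91 + 35*C)
(Z(62, -81) + R(-130))/(16000 - 9709) = (-125 + (-91 + 35*(-130)))/(16000 - 9709) = (-125 + (-91 - 4550))/6291 = (-125 - 4641)*(1/6291) = -4766*1/6291 = -4766/6291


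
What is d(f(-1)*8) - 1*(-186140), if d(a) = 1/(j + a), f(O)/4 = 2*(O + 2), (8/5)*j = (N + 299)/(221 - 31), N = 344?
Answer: 3741228164/20099 ≈ 1.8614e+5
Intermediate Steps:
j = 643/304 (j = 5*((344 + 299)/(221 - 31))/8 = 5*(643/190)/8 = 5*(643*(1/190))/8 = (5/8)*(643/190) = 643/304 ≈ 2.1151)
f(O) = 16 + 8*O (f(O) = 4*(2*(O + 2)) = 4*(2*(2 + O)) = 4*(4 + 2*O) = 16 + 8*O)
d(a) = 1/(643/304 + a)
d(f(-1)*8) - 1*(-186140) = 304/(643 + 304*((16 + 8*(-1))*8)) - 1*(-186140) = 304/(643 + 304*((16 - 8)*8)) + 186140 = 304/(643 + 304*(8*8)) + 186140 = 304/(643 + 304*64) + 186140 = 304/(643 + 19456) + 186140 = 304/20099 + 186140 = 3741228164/20099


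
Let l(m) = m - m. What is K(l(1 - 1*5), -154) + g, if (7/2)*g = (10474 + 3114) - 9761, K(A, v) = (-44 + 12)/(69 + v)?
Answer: 650814/595 ≈ 1093.8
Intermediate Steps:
l(m) = 0
K(A, v) = -32/(69 + v)
g = 7654/7 (g = 2*((10474 + 3114) - 9761)/7 = 2*(13588 - 9761)/7 = (2/7)*3827 = 7654/7 ≈ 1093.4)
K(l(1 - 1*5), -154) + g = -32/(69 - 154) + 7654/7 = -32/(-85) + 7654/7 = -32*(-1/85) + 7654/7 = 32/85 + 7654/7 = 650814/595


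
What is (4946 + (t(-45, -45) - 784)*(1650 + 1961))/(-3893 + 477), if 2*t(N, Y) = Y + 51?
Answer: 2815245/3416 ≈ 824.13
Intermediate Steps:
t(N, Y) = 51/2 + Y/2 (t(N, Y) = (Y + 51)/2 = (51 + Y)/2 = 51/2 + Y/2)
(4946 + (t(-45, -45) - 784)*(1650 + 1961))/(-3893 + 477) = (4946 + ((51/2 + (½)*(-45)) - 784)*(1650 + 1961))/(-3893 + 477) = (4946 + ((51/2 - 45/2) - 784)*3611)/(-3416) = (4946 + (3 - 784)*3611)*(-1/3416) = (4946 - 781*3611)*(-1/3416) = (4946 - 2820191)*(-1/3416) = -2815245*(-1/3416) = 2815245/3416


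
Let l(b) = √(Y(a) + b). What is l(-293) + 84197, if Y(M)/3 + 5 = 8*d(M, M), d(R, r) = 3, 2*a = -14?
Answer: 84197 + 2*I*√59 ≈ 84197.0 + 15.362*I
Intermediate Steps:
a = -7 (a = (½)*(-14) = -7)
Y(M) = 57 (Y(M) = -15 + 3*(8*3) = -15 + 3*24 = -15 + 72 = 57)
l(b) = √(57 + b)
l(-293) + 84197 = √(57 - 293) + 84197 = √(-236) + 84197 = 2*I*√59 + 84197 = 84197 + 2*I*√59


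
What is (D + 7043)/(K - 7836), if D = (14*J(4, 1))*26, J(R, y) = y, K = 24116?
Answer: 7407/16280 ≈ 0.45498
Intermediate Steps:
D = 364 (D = (14*1)*26 = 14*26 = 364)
(D + 7043)/(K - 7836) = (364 + 7043)/(24116 - 7836) = 7407/16280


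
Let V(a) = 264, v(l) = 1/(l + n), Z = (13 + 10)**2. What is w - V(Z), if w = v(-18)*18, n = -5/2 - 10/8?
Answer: -7680/29 ≈ -264.83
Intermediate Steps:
Z = 529 (Z = 23**2 = 529)
n = -15/4 (n = -5*1/2 - 10*1/8 = -5/2 - 5/4 = -15/4 ≈ -3.7500)
v(l) = 1/(-15/4 + l) (v(l) = 1/(l - 15/4) = 1/(-15/4 + l))
w = -24/29 (w = (4/(-15 + 4*(-18)))*18 = (4/(-15 - 72))*18 = (4/(-87))*18 = (4*(-1/87))*18 = -4/87*18 = -24/29 ≈ -0.82759)
w - V(Z) = -24/29 - 1*264 = -24/29 - 264 = -7680/29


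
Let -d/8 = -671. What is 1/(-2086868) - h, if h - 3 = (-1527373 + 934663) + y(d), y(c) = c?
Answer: 1225698964251/2086868 ≈ 5.8734e+5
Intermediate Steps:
d = 5368 (d = -8*(-671) = 5368)
h = -587339 (h = 3 + ((-1527373 + 934663) + 5368) = 3 + (-592710 + 5368) = 3 - 587342 = -587339)
1/(-2086868) - h = 1/(-2086868) - 1*(-587339) = -1/2086868 + 587339 = 1225698964251/2086868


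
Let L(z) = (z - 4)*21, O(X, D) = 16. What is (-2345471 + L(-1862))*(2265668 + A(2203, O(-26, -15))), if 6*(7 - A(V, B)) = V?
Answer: -32411893091479/6 ≈ -5.4020e+12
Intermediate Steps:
L(z) = -84 + 21*z (L(z) = (-4 + z)*21 = -84 + 21*z)
A(V, B) = 7 - V/6
(-2345471 + L(-1862))*(2265668 + A(2203, O(-26, -15))) = (-2345471 + (-84 + 21*(-1862)))*(2265668 + (7 - ⅙*2203)) = (-2345471 + (-84 - 39102))*(2265668 + (7 - 2203/6)) = (-2345471 - 39186)*(2265668 - 2161/6) = -2384657*13591847/6 = -32411893091479/6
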